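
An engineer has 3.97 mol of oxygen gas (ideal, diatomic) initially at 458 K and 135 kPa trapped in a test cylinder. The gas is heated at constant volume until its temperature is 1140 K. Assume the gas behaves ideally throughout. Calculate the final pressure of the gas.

336 kPa

V₁ = nRT₁/P₁ = 3.97×8.314×458/135 = 112 L.
Isochoric: V stays 112 L; P/T = const ⇒ T₂ = 1140 K, P₂ = 336 kPa.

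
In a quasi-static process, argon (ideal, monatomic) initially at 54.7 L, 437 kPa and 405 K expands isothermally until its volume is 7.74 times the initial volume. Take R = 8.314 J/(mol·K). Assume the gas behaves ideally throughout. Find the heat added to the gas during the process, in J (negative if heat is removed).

48900 J

n = P₁V₁/(RT₁) = 437×54.7/(8.314×405) = 7.10 mol.
Isothermal: T stays 405 K; PV = const ⇒ V₂ = 423 L, P₂ = 56.5 kPa.
ΔU = 0 (ideal gas, T constant).
W = nRT ln(V₂/V₁) = 7.10×8.314×405×ln(7.74) = 48900 J.
Q = ΔU + W = 48900 J.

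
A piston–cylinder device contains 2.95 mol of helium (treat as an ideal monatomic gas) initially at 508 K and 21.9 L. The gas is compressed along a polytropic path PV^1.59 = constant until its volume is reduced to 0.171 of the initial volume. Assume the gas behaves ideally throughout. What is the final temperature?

1440 K

P₁ = nRT₁/V₁ = 2.95×8.314×508/21.9 = 569 kPa.
Polytropic n=1.59: T₂ = T₁(V₁/V₂)^(n−1) = 508×(5.85)^0.59 = 1440 K; P₂ = P₁(V₁/V₂)^n = 9430 kPa.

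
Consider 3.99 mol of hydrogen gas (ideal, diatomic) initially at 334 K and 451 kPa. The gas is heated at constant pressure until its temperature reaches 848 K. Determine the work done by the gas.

17100 J

V₁ = nRT₁/P₁ = 3.99×8.314×334/451 = 24.6 L.
Isobaric: P stays 451 kPa; V/T = const ⇒ T₂ = 848 K, V₂ = 62.4 L.
W = PΔV = 451×(62.4−24.6) kPa·L = 17100 J.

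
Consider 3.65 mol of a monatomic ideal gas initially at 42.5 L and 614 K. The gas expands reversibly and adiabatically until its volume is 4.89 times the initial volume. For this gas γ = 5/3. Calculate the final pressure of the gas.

31.1 kPa

P₁ = nRT₁/V₁ = 3.65×8.314×614/42.5 = 438 kPa.
Adiabatic: TV^(γ−1) = const ⇒ T₂ = 614×(0.204)^0.667 = 213 K; PV^γ = const ⇒ P₂ = 31.1 kPa.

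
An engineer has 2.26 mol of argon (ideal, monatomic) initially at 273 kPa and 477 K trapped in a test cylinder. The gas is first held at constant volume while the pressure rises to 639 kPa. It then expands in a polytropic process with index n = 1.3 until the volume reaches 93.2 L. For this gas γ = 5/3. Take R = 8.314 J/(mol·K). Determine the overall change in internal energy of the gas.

9570 J

V₁ = nRT₁/P₁ = 2.26×8.314×477/273 = 32.8 L.
Step 1 — Isochoric: V stays 32.8 L; P/T = const ⇒ T₂ = 1120 K, P₂ = 639 kPa.
W = 0 (no volume change).
ΔU = nCvΔT = 2.26×12.5×(1120−477) = 18000 J.
Q = ΔU = 18000 J.
State after step 1: P = 639 kPa, V = 32.8 L, T = 1120 K.
Step 2 — Polytropic n=1.3: T₂ = T₁(V₁/V₂)^(n−1) = 1120×(0.352)^0.30 = 816 K; P₂ = P₁(V₁/V₂)^n = 165 kPa.
W = (P₁V₁−P₂V₂)/(n−1) = (639×32.8−165×93.2)/0.30 = 18800 J.
ΔU = nCvΔT = 2.26×12.5×(816−1120) = -8460 J.
Q = ΔU + W = 10300 J.
Net over both steps: W = 18800 J, Q = 28400 J, ΔU = 9570 J.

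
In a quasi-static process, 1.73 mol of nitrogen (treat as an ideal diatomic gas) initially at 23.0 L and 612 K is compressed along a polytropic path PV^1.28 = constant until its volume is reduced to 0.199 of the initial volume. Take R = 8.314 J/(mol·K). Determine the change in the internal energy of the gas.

P₁ = nRT₁/V₁ = 1.73×8.314×612/23.0 = 383 kPa.
Polytropic n=1.28: T₂ = T₁(V₁/V₂)^(n−1) = 612×(5.03)^0.28 = 962 K; P₂ = P₁(V₁/V₂)^n = 3020 kPa.
For an ideal gas ΔU = nCvΔT with Cv = (5/2)R = 20.8 J/(mol·K).
ΔU = 1.73×20.8×(962−612) = 12600 J.

12600 J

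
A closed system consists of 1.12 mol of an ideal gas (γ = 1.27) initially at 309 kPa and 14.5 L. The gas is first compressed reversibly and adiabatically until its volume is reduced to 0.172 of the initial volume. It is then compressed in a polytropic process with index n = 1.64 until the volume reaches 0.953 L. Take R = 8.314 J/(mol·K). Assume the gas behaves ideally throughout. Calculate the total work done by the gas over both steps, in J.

T₁ = P₁V₁/(nR) = 309×14.5/(1.12×8.314) = 481 K.
Step 1 — Adiabatic: TV^(γ−1) = const ⇒ T₂ = 481×(5.81)^0.270 = 774 K; PV^γ = const ⇒ P₂ = 2890 kPa.
ΔU = nCvΔT = 1.12×30.8×(774−481) = 10100 J.
Q = 0 for an adiabatic process, so W = −ΔU = -10100 J.
State after step 1: P = 2890 kPa, V = 2.49 L, T = 774 K.
Step 2 — Polytropic n=1.64: T₂ = T₁(V₁/V₂)^(n−1) = 774×(2.62)^0.64 = 1430 K; P₂ = P₁(V₁/V₂)^n = 14000 kPa.
W = (P₁V₁−P₂V₂)/(n−1) = (2890×2.49−14000×0.953)/0.64 = -9580 J.
ΔU = nCvΔT = 1.12×30.8×(1430−774) = 22700 J.
Q = ΔU + W = 13100 J.
Net over both steps: W = -19700 J, Q = 13100 J, ΔU = 32800 J.

-19700 J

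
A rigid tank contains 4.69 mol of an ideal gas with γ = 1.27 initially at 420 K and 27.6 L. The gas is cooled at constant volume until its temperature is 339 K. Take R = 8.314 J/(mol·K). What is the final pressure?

479 kPa

P₁ = nRT₁/V₁ = 4.69×8.314×420/27.6 = 593 kPa.
Isochoric: V stays 27.6 L; P/T = const ⇒ T₂ = 339 K, P₂ = 479 kPa.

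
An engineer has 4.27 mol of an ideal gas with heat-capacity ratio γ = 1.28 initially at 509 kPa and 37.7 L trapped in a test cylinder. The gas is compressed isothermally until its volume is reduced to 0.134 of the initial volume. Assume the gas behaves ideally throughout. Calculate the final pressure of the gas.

3800 kPa

T₁ = P₁V₁/(nR) = 509×37.7/(4.27×8.314) = 541 K.
Isothermal: T stays 541 K; PV = const ⇒ V₂ = 5.05 L, P₂ = 3800 kPa.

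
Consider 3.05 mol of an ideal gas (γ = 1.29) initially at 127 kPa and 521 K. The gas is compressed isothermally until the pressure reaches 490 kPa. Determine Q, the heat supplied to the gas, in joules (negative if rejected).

-17800 J

V₁ = nRT₁/P₁ = 3.05×8.314×521/127 = 104 L.
Isothermal: T stays 521 K; PV = const ⇒ V₂ = 27.0 L, P₂ = 490 kPa.
ΔU = 0 (ideal gas, T constant).
W = nRT ln(V₂/V₁) = 3.05×8.314×521×ln(0.259) = -17800 J.
Q = ΔU + W = -17800 J.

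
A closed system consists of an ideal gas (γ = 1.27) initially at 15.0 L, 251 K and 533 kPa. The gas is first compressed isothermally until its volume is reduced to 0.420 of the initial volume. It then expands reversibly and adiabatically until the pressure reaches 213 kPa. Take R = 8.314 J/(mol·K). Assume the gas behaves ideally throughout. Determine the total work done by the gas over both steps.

n = P₁V₁/(RT₁) = 533×15.0/(8.314×251) = 3.83 mol.
Step 1 — Isothermal: T stays 251 K; PV = const ⇒ V₂ = 6.30 L, P₂ = 1270 kPa.
ΔU = 0 (ideal gas, T constant).
W = nRT ln(V₂/V₁) = 3.83×8.314×251×ln(0.420) = -6940 J.
Q = ΔU + W = -6940 J.
State after step 1: P = 1270 kPa, V = 6.30 L, T = 251 K.
Step 2 — Adiabatic: T₂/T₁ = (P₂/P₁)^((γ−1)/γ) ⇒ T₂ = 251×(0.168)^0.213 = 172 K; V₂ = 25.7 L.
ΔU = nCvΔT = 3.83×30.8×(172−251) = -9350 J.
Q = 0 for an adiabatic process, so W = −ΔU = 9350 J.
Net over both steps: W = 2410 J, Q = -6940 J, ΔU = -9350 J.

2410 J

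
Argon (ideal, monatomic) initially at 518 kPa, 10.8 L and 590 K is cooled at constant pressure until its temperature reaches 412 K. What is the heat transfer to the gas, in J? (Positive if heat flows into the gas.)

n = P₁V₁/(RT₁) = 518×10.8/(8.314×590) = 1.14 mol.
Isobaric: P stays 518 kPa; V/T = const ⇒ T₂ = 412 K, V₂ = 7.54 L.
W = PΔV = 518×(7.54−10.8) kPa·L = -1690 J.
ΔU = nCvΔT = 1.14×12.5×(412−590) = -2530 J.
Q = ΔU + W = nCpΔT = -4220 J.

-4220 J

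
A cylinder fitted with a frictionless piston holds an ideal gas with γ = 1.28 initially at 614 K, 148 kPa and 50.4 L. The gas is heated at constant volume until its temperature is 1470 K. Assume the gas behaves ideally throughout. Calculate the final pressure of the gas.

Isochoric: V stays 50.4 L; P/T = const ⇒ T₂ = 1470 K, P₂ = 354 kPa.

354 kPa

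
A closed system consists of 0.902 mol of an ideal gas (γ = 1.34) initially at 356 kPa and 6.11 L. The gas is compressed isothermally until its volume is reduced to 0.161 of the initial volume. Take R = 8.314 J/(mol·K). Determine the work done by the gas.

T₁ = P₁V₁/(nR) = 356×6.11/(0.902×8.314) = 290 K.
Isothermal: T stays 290 K; PV = const ⇒ V₂ = 0.984 L, P₂ = 2210 kPa.
W = nRT ln(V₂/V₁) = 0.902×8.314×290×ln(0.161) = -3970 J.

-3970 J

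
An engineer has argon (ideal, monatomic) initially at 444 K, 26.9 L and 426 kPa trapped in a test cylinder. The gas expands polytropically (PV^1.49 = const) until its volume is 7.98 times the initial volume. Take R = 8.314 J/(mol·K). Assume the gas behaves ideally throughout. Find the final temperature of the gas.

160 K

Polytropic n=1.49: T₂ = T₁(V₁/V₂)^(n−1) = 444×(0.125)^0.49 = 160 K; P₂ = P₁(V₁/V₂)^n = 19.3 kPa.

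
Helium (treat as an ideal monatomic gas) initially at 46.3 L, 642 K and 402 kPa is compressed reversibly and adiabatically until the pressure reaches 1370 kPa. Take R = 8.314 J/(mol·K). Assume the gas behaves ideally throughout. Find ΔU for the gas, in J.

17700 J

n = P₁V₁/(RT₁) = 402×46.3/(8.314×642) = 3.49 mol.
Adiabatic: T₂/T₁ = (P₂/P₁)^((γ−1)/γ) ⇒ T₂ = 642×(3.41)^0.400 = 1050 K; V₂ = 22.2 L.
For an ideal gas ΔU = nCvΔT with Cv = (3/2)R = 12.5 J/(mol·K).
ΔU = 3.49×12.5×(1050−642) = 17700 J.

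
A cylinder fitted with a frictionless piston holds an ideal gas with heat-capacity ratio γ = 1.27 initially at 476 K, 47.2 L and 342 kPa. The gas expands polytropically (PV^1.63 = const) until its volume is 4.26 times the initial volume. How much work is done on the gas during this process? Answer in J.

n = P₁V₁/(RT₁) = 342×47.2/(8.314×476) = 4.08 mol.
Polytropic n=1.63: T₂ = T₁(V₁/V₂)^(n−1) = 476×(0.235)^0.63 = 191 K; P₂ = P₁(V₁/V₂)^n = 32.2 kPa.
W = (P₁V₁−P₂V₂)/(n−1) = (342×47.2−32.2×201)/0.63 = 15300 J.
Work done on the gas = −W_by = -15300 J.

-15300 J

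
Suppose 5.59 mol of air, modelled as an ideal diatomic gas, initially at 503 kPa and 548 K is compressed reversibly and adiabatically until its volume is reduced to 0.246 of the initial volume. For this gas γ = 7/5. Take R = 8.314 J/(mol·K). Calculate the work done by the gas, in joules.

-47900 J

V₁ = nRT₁/P₁ = 5.59×8.314×548/503 = 50.6 L.
Adiabatic: TV^(γ−1) = const ⇒ T₂ = 548×(4.07)^0.400 = 960 K; PV^γ = const ⇒ P₂ = 3580 kPa.
ΔU = nCvΔT = 5.59×20.8×(960−548) = 47900 J.
Q = 0 for an adiabatic process, so W = −ΔU = -47900 J.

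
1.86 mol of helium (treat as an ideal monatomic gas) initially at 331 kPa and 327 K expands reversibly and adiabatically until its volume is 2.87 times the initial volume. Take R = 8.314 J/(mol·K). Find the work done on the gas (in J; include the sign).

-3830 J

V₁ = nRT₁/P₁ = 1.86×8.314×327/331 = 15.3 L.
Adiabatic: TV^(γ−1) = const ⇒ T₂ = 327×(0.348)^0.667 = 162 K; PV^γ = const ⇒ P₂ = 57.1 kPa.
ΔU = nCvΔT = 1.86×12.5×(162−327) = -3830 J.
Q = 0 for an adiabatic process, so W = −ΔU = 3830 J.
Work done on the gas = −W_by = -3830 J.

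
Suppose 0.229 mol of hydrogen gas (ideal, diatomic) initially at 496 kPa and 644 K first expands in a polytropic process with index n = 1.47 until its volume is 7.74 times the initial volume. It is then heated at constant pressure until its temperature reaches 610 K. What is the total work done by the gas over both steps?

2300 J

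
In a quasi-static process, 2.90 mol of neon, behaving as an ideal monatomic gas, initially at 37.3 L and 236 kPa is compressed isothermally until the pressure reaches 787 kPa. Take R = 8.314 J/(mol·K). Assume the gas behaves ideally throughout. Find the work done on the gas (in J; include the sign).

T₁ = P₁V₁/(nR) = 236×37.3/(2.90×8.314) = 365 K.
Isothermal: T stays 365 K; PV = const ⇒ V₂ = 11.2 L, P₂ = 787 kPa.
W = nRT ln(V₂/V₁) = 2.90×8.314×365×ln(0.300) = -10600 J.
Work done on the gas = −W_by = 10600 J.

10600 J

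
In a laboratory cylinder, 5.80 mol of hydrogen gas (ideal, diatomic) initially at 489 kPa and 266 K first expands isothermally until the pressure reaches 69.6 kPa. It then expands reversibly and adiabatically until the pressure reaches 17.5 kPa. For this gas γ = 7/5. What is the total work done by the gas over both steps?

35500 J

V₁ = nRT₁/P₁ = 5.80×8.314×266/489 = 26.2 L.
Step 1 — Isothermal: T stays 266 K; PV = const ⇒ V₂ = 184 L, P₂ = 69.6 kPa.
ΔU = 0 (ideal gas, T constant).
W = nRT ln(V₂/V₁) = 5.80×8.314×266×ln(7.03) = 25000 J.
Q = ΔU + W = 25000 J.
State after step 1: P = 69.6 kPa, V = 184 L, T = 266 K.
Step 2 — Adiabatic: T₂/T₁ = (P₂/P₁)^((γ−1)/γ) ⇒ T₂ = 266×(0.251)^0.286 = 179 K; V₂ = 494 L.
ΔU = nCvΔT = 5.80×20.8×(179−266) = -10500 J.
Q = 0 for an adiabatic process, so W = −ΔU = 10500 J.
Net over both steps: W = 35500 J, Q = 25000 J, ΔU = -10500 J.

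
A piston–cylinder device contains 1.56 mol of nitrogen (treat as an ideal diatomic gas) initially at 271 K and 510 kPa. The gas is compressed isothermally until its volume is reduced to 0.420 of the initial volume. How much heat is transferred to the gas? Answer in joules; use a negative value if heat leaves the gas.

V₁ = nRT₁/P₁ = 1.56×8.314×271/510 = 6.89 L.
Isothermal: T stays 271 K; PV = const ⇒ V₂ = 2.89 L, P₂ = 1210 kPa.
ΔU = 0 (ideal gas, T constant).
W = nRT ln(V₂/V₁) = 1.56×8.314×271×ln(0.420) = -3050 J.
Q = ΔU + W = -3050 J.

-3050 J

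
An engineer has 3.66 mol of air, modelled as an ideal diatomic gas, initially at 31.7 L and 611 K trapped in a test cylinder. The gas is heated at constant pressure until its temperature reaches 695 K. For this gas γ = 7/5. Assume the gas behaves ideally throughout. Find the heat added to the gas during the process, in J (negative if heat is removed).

8950 J

P₁ = nRT₁/V₁ = 3.66×8.314×611/31.7 = 587 kPa.
Isobaric: P stays 587 kPa; V/T = const ⇒ T₂ = 695 K, V₂ = 36.1 L.
W = PΔV = 587×(36.1−31.7) kPa·L = 2560 J.
ΔU = nCvΔT = 3.66×20.8×(695−611) = 6390 J.
Q = ΔU + W = nCpΔT = 8950 J.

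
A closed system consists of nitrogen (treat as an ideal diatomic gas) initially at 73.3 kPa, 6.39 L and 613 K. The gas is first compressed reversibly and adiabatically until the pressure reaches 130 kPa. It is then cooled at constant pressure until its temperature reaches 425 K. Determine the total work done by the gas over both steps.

-435 J

n = P₁V₁/(RT₁) = 73.3×6.39/(8.314×613) = 0.0919 mol.
Step 1 — Adiabatic: T₂/T₁ = (P₂/P₁)^((γ−1)/γ) ⇒ T₂ = 613×(1.77)^0.286 = 722 K; V₂ = 4.24 L.
ΔU = nCvΔT = 0.0919×20.8×(722−613) = 208 J.
Q = 0 for an adiabatic process, so W = −ΔU = -208 J.
State after step 1: P = 130 kPa, V = 4.24 L, T = 722 K.
Step 2 — Isobaric: P stays 130 kPa; V/T = const ⇒ T₂ = 425 K, V₂ = 2.50 L.
W = PΔV = 130×(2.50−4.24) kPa·L = -227 J.
ΔU = nCvΔT = 0.0919×20.8×(425−722) = -567 J.
Q = ΔU + W = nCpΔT = -794 J.
Net over both steps: W = -435 J, Q = -794 J, ΔU = -359 J.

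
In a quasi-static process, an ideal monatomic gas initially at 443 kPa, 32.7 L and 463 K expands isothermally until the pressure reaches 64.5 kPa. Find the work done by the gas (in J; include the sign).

27900 J

n = P₁V₁/(RT₁) = 443×32.7/(8.314×463) = 3.76 mol.
Isothermal: T stays 463 K; PV = const ⇒ V₂ = 225 L, P₂ = 64.5 kPa.
W = nRT ln(V₂/V₁) = 3.76×8.314×463×ln(6.87) = 27900 J.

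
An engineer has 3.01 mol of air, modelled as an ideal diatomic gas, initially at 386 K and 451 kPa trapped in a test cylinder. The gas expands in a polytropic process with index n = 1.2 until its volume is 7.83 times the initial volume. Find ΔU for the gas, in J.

V₁ = nRT₁/P₁ = 3.01×8.314×386/451 = 21.4 L.
Polytropic n=1.2: T₂ = T₁(V₁/V₂)^(n−1) = 386×(0.128)^0.20 = 256 K; P₂ = P₁(V₁/V₂)^n = 38.2 kPa.
For an ideal gas ΔU = nCvΔT with Cv = (5/2)R = 20.8 J/(mol·K).
ΔU = 3.01×20.8×(256−386) = -8150 J.

-8150 J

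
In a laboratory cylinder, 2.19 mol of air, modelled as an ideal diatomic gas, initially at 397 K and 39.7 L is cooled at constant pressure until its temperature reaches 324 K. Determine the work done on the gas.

P₁ = nRT₁/V₁ = 2.19×8.314×397/39.7 = 182 kPa.
Isobaric: P stays 182 kPa; V/T = const ⇒ T₂ = 324 K, V₂ = 32.4 L.
W = PΔV = 182×(32.4−39.7) kPa·L = -1330 J.
Work done on the gas = −W_by = 1330 J.

1330 J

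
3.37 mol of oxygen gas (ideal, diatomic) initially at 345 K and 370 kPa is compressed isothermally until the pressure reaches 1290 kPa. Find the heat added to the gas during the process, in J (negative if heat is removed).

V₁ = nRT₁/P₁ = 3.37×8.314×345/370 = 26.1 L.
Isothermal: T stays 345 K; PV = const ⇒ V₂ = 7.49 L, P₂ = 1290 kPa.
ΔU = 0 (ideal gas, T constant).
W = nRT ln(V₂/V₁) = 3.37×8.314×345×ln(0.287) = -12100 J.
Q = ΔU + W = -12100 J.

-12100 J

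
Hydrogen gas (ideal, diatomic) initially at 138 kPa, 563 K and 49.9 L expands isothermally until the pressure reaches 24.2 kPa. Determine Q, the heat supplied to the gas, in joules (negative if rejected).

12000 J

n = P₁V₁/(RT₁) = 138×49.9/(8.314×563) = 1.47 mol.
Isothermal: T stays 563 K; PV = const ⇒ V₂ = 285 L, P₂ = 24.2 kPa.
ΔU = 0 (ideal gas, T constant).
W = nRT ln(V₂/V₁) = 1.47×8.314×563×ln(5.70) = 12000 J.
Q = ΔU + W = 12000 J.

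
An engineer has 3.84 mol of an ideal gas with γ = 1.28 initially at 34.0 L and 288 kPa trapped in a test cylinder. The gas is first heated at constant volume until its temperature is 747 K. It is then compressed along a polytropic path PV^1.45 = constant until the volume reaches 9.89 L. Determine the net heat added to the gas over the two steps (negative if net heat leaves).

74100 J

T₁ = P₁V₁/(nR) = 288×34.0/(3.84×8.314) = 307 K.
Step 1 — Isochoric: V stays 34.0 L; P/T = const ⇒ T₂ = 747 K, P₂ = 701 kPa.
W = 0 (no volume change).
ΔU = nCvΔT = 3.84×29.7×(747−307) = 50200 J.
Q = ΔU = 50200 J.
State after step 1: P = 701 kPa, V = 34.0 L, T = 747 K.
Step 2 — Polytropic n=1.45: T₂ = T₁(V₁/V₂)^(n−1) = 747×(3.44)^0.45 = 1300 K; P₂ = P₁(V₁/V₂)^n = 4200 kPa.
W = (P₁V₁−P₂V₂)/(n−1) = (701×34.0−4200×9.89)/0.45 = -39400 J.
ΔU = nCvΔT = 3.84×29.7×(1300−747) = 63300 J.
Q = ΔU + W = 23900 J.
Net over both steps: W = -39400 J, Q = 74100 J, ΔU = 113000 J.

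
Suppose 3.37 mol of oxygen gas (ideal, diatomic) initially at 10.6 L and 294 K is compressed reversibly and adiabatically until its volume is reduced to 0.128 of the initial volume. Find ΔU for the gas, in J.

26300 J

P₁ = nRT₁/V₁ = 3.37×8.314×294/10.6 = 777 kPa.
Adiabatic: TV^(γ−1) = const ⇒ T₂ = 294×(7.81)^0.400 = 669 K; PV^γ = const ⇒ P₂ = 13800 kPa.
For an ideal gas ΔU = nCvΔT with Cv = (5/2)R = 20.8 J/(mol·K).
ΔU = 3.37×20.8×(669−294) = 26300 J.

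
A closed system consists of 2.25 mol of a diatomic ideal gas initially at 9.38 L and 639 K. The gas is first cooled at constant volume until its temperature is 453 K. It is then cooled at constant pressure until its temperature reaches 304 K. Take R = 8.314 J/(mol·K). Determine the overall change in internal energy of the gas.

-15700 J

P₁ = nRT₁/V₁ = 2.25×8.314×639/9.38 = 1270 kPa.
Step 1 — Isochoric: V stays 9.38 L; P/T = const ⇒ T₂ = 453 K, P₂ = 903 kPa.
W = 0 (no volume change).
ΔU = nCvΔT = 2.25×20.8×(453−639) = -8700 J.
Q = ΔU = -8700 J.
State after step 1: P = 903 kPa, V = 9.38 L, T = 453 K.
Step 2 — Isobaric: P stays 903 kPa; V/T = const ⇒ T₂ = 304 K, V₂ = 6.29 L.
W = PΔV = 903×(6.29−9.38) kPa·L = -2790 J.
ΔU = nCvΔT = 2.25×20.8×(304−453) = -6970 J.
Q = ΔU + W = nCpΔT = -9760 J.
Net over both steps: W = -2790 J, Q = -18500 J, ΔU = -15700 J.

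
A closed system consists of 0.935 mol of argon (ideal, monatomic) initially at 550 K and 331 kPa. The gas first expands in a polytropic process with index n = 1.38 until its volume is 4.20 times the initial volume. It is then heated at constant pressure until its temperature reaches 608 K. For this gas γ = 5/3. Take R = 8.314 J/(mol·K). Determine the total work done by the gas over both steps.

6980 J

V₁ = nRT₁/P₁ = 0.935×8.314×550/331 = 12.9 L.
Step 1 — Polytropic n=1.38: T₂ = T₁(V₁/V₂)^(n−1) = 550×(0.238)^0.38 = 319 K; P₂ = P₁(V₁/V₂)^n = 45.7 kPa.
W = (P₁V₁−P₂V₂)/(n−1) = (331×12.9−45.7×54.3)/0.38 = 4730 J.
ΔU = nCvΔT = 0.935×12.5×(319−550) = -2700 J.
Q = ΔU + W = 2030 J.
State after step 1: P = 45.7 kPa, V = 54.3 L, T = 319 K.
Step 2 — Isobaric: P stays 45.7 kPa; V/T = const ⇒ T₂ = 608 K, V₂ = 103 L.
W = PΔV = 45.7×(103−54.3) kPa·L = 2250 J.
ΔU = nCvΔT = 0.935×12.5×(608−319) = 3370 J.
Q = ΔU + W = nCpΔT = 5620 J.
Net over both steps: W = 6980 J, Q = 7650 J, ΔU = 676 J.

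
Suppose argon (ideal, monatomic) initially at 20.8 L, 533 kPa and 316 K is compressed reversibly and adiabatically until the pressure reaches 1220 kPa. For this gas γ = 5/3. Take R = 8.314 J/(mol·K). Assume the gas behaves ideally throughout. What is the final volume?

12.7 L

Adiabatic: T₂/T₁ = (P₂/P₁)^((γ−1)/γ) ⇒ T₂ = 316×(2.29)^0.400 = 440 K; V₂ = 12.7 L.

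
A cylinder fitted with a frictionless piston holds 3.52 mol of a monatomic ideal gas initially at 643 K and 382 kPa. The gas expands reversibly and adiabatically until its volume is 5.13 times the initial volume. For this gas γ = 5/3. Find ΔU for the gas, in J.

V₁ = nRT₁/P₁ = 3.52×8.314×643/382 = 49.3 L.
Adiabatic: TV^(γ−1) = const ⇒ T₂ = 643×(0.195)^0.667 = 216 K; PV^γ = const ⇒ P₂ = 25.0 kPa.
For an ideal gas ΔU = nCvΔT with Cv = (3/2)R = 12.5 J/(mol·K).
ΔU = 3.52×12.5×(216−643) = -18700 J.

-18700 J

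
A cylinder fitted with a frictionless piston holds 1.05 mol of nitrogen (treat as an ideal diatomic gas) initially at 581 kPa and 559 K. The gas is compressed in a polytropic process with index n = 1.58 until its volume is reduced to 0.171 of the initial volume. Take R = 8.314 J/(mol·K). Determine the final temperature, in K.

V₁ = nRT₁/P₁ = 1.05×8.314×559/581 = 8.40 L.
Polytropic n=1.58: T₂ = T₁(V₁/V₂)^(n−1) = 559×(5.85)^0.58 = 1560 K; P₂ = P₁(V₁/V₂)^n = 9460 kPa.

1560 K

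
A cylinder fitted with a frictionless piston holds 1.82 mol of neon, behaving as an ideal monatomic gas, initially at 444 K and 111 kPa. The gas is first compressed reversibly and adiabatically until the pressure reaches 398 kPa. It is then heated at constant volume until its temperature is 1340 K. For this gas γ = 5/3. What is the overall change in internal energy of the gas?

V₁ = nRT₁/P₁ = 1.82×8.314×444/111 = 60.5 L.
Step 1 — Adiabatic: T₂/T₁ = (P₂/P₁)^((γ−1)/γ) ⇒ T₂ = 444×(3.59)^0.400 = 740 K; V₂ = 28.1 L.
ΔU = nCvΔT = 1.82×12.5×(740−444) = 6720 J.
Q = 0 for an adiabatic process, so W = −ΔU = -6720 J.
State after step 1: P = 398 kPa, V = 28.1 L, T = 740 K.
Step 2 — Isochoric: V stays 28.1 L; P/T = const ⇒ T₂ = 1340 K, P₂ = 721 kPa.
W = 0 (no volume change).
ΔU = nCvΔT = 1.82×12.5×(1340−740) = 13600 J.
Q = ΔU = 13600 J.
Net over both steps: W = -6720 J, Q = 13600 J, ΔU = 20300 J.

20300 J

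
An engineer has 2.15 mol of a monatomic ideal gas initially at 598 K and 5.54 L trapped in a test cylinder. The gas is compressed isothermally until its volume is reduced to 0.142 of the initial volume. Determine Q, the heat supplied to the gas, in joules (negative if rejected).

P₁ = nRT₁/V₁ = 2.15×8.314×598/5.54 = 1930 kPa.
Isothermal: T stays 598 K; PV = const ⇒ V₂ = 0.787 L, P₂ = 13600 kPa.
ΔU = 0 (ideal gas, T constant).
W = nRT ln(V₂/V₁) = 2.15×8.314×598×ln(0.142) = -20900 J.
Q = ΔU + W = -20900 J.

-20900 J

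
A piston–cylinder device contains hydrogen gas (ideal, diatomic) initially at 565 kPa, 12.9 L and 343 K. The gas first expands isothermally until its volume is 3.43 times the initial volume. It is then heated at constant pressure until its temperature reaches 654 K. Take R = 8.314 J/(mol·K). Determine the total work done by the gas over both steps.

n = P₁V₁/(RT₁) = 565×12.9/(8.314×343) = 2.56 mol.
Step 1 — Isothermal: T stays 343 K; PV = const ⇒ V₂ = 44.2 L, P₂ = 165 kPa.
ΔU = 0 (ideal gas, T constant).
W = nRT ln(V₂/V₁) = 2.56×8.314×343×ln(3.43) = 8980 J.
Q = ΔU + W = 8980 J.
State after step 1: P = 165 kPa, V = 44.2 L, T = 343 K.
Step 2 — Isobaric: P stays 165 kPa; V/T = const ⇒ T₂ = 654 K, V₂ = 84.4 L.
W = PΔV = 165×(84.4−44.2) kPa·L = 6610 J.
ΔU = nCvΔT = 2.56×20.8×(654−343) = 16500 J.
Q = ΔU + W = nCpΔT = 23100 J.
Net over both steps: W = 15600 J, Q = 32100 J, ΔU = 16500 J.

15600 J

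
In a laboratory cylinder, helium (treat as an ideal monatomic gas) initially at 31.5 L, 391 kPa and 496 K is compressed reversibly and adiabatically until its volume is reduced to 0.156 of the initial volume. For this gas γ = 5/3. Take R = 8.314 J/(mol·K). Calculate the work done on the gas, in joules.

45300 J

n = P₁V₁/(RT₁) = 391×31.5/(8.314×496) = 2.99 mol.
Adiabatic: TV^(γ−1) = const ⇒ T₂ = 496×(6.41)^0.667 = 1710 K; PV^γ = const ⇒ P₂ = 8650 kPa.
ΔU = nCvΔT = 2.99×12.5×(1710−496) = 45300 J.
Q = 0 for an adiabatic process, so W = −ΔU = -45300 J.
Work done on the gas = −W_by = 45300 J.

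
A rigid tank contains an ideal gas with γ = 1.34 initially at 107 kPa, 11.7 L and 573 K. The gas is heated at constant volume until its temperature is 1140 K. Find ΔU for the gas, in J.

n = P₁V₁/(RT₁) = 107×11.7/(8.314×573) = 0.263 mol.
Isochoric: V stays 11.7 L; P/T = const ⇒ T₂ = 1140 K, P₂ = 213 kPa.
For an ideal gas ΔU = nCvΔT with Cv = R/(γ−1) = 24.5 J/(mol·K).
ΔU = 0.263×24.5×(1140−573) = 3640 J.

3640 J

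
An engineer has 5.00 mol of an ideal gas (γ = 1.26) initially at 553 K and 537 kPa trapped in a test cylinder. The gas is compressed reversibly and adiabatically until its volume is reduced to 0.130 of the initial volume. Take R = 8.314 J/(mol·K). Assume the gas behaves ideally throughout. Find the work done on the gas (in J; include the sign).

V₁ = nRT₁/P₁ = 5.00×8.314×553/537 = 42.8 L.
Adiabatic: TV^(γ−1) = const ⇒ T₂ = 553×(7.69)^0.260 = 940 K; PV^γ = const ⇒ P₂ = 7020 kPa.
ΔU = nCvΔT = 5.00×32.0×(940−553) = 61900 J.
Q = 0 for an adiabatic process, so W = −ΔU = -61900 J.
Work done on the gas = −W_by = 61900 J.

61900 J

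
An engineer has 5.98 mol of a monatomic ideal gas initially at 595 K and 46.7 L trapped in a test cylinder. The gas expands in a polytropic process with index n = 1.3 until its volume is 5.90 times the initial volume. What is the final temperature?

P₁ = nRT₁/V₁ = 5.98×8.314×595/46.7 = 633 kPa.
Polytropic n=1.3: T₂ = T₁(V₁/V₂)^(n−1) = 595×(0.169)^0.30 = 349 K; P₂ = P₁(V₁/V₂)^n = 63.0 kPa.

349 K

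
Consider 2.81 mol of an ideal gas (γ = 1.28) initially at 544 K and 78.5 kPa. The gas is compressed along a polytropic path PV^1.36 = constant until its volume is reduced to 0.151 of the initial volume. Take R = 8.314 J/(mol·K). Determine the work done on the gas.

34400 J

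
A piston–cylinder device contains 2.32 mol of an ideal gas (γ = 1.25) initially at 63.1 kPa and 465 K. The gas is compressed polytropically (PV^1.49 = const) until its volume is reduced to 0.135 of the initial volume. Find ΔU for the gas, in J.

59800 J

V₁ = nRT₁/P₁ = 2.32×8.314×465/63.1 = 142 L.
Polytropic n=1.49: T₂ = T₁(V₁/V₂)^(n−1) = 465×(7.41)^0.49 = 1240 K; P₂ = P₁(V₁/V₂)^n = 1250 kPa.
For an ideal gas ΔU = nCvΔT with Cv = R/(γ−1) = 33.3 J/(mol·K).
ΔU = 2.32×33.3×(1240−465) = 59800 J.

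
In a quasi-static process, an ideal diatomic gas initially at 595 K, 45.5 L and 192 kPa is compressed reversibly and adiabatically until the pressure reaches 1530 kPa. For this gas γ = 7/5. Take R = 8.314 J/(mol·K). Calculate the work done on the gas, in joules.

n = P₁V₁/(RT₁) = 192×45.5/(8.314×595) = 1.77 mol.
Adiabatic: T₂/T₁ = (P₂/P₁)^((γ−1)/γ) ⇒ T₂ = 595×(7.97)^0.286 = 1080 K; V₂ = 10.3 L.
ΔU = nCvΔT = 1.77×20.8×(1080−595) = 17700 J.
Q = 0 for an adiabatic process, so W = −ΔU = -17700 J.
Work done on the gas = −W_by = 17700 J.

17700 J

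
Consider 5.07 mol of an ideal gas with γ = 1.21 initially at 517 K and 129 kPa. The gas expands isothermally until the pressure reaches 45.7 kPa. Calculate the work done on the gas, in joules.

-22600 J

V₁ = nRT₁/P₁ = 5.07×8.314×517/129 = 169 L.
Isothermal: T stays 517 K; PV = const ⇒ V₂ = 477 L, P₂ = 45.7 kPa.
W = nRT ln(V₂/V₁) = 5.07×8.314×517×ln(2.82) = 22600 J.
Work done on the gas = −W_by = -22600 J.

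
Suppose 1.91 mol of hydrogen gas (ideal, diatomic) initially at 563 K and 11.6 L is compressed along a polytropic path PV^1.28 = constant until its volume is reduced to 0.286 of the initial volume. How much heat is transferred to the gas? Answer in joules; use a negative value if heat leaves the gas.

P₁ = nRT₁/V₁ = 1.91×8.314×563/11.6 = 771 kPa.
Polytropic n=1.28: T₂ = T₁(V₁/V₂)^(n−1) = 563×(3.50)^0.28 = 799 K; P₂ = P₁(V₁/V₂)^n = 3830 kPa.
W = (P₁V₁−P₂V₂)/(n−1) = (771×11.6−3830×3.32)/0.28 = -13400 J.
ΔU = nCvΔT = 1.91×20.8×(799−563) = 9380 J.
Q = ΔU + W = -4020 J.

-4020 J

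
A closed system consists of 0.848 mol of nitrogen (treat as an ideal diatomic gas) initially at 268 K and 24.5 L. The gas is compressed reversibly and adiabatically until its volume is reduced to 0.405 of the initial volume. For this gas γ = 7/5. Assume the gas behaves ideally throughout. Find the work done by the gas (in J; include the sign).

P₁ = nRT₁/V₁ = 0.848×8.314×268/24.5 = 77.1 kPa.
Adiabatic: TV^(γ−1) = const ⇒ T₂ = 268×(2.47)^0.400 = 385 K; PV^γ = const ⇒ P₂ = 273 kPa.
ΔU = nCvΔT = 0.848×20.8×(385−268) = 2060 J.
Q = 0 for an adiabatic process, so W = −ΔU = -2060 J.

-2060 J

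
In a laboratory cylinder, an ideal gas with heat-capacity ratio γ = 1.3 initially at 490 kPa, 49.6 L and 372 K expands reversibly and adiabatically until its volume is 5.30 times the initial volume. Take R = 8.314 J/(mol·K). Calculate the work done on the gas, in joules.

-31900 J

n = P₁V₁/(RT₁) = 490×49.6/(8.314×372) = 7.86 mol.
Adiabatic: TV^(γ−1) = const ⇒ T₂ = 372×(0.189)^0.300 = 226 K; PV^γ = const ⇒ P₂ = 56.1 kPa.
ΔU = nCvΔT = 7.86×27.7×(226−372) = -31900 J.
Q = 0 for an adiabatic process, so W = −ΔU = 31900 J.
Work done on the gas = −W_by = -31900 J.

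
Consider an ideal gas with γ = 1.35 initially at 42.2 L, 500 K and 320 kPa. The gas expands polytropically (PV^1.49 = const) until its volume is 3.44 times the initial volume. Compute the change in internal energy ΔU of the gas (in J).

n = P₁V₁/(RT₁) = 320×42.2/(8.314×500) = 3.25 mol.
Polytropic n=1.49: T₂ = T₁(V₁/V₂)^(n−1) = 500×(0.291)^0.49 = 273 K; P₂ = P₁(V₁/V₂)^n = 50.8 kPa.
For an ideal gas ΔU = nCvΔT with Cv = R/(γ−1) = 23.8 J/(mol·K).
ΔU = 3.25×23.8×(273−500) = -17500 J.

-17500 J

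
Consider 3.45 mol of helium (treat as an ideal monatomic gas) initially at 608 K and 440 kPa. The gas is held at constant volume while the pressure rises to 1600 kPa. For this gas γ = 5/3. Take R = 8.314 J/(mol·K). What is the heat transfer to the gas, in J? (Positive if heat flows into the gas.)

69000 J

V₁ = nRT₁/P₁ = 3.45×8.314×608/440 = 39.6 L.
Isochoric: V stays 39.6 L; P/T = const ⇒ T₂ = 2210 K, P₂ = 1600 kPa.
W = 0 (no volume change).
ΔU = nCvΔT = 3.45×12.5×(2210−608) = 69000 J.
Q = ΔU = 69000 J.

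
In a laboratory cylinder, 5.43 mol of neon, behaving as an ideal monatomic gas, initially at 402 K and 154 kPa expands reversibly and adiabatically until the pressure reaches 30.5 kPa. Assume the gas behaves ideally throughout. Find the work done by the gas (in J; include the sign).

V₁ = nRT₁/P₁ = 5.43×8.314×402/154 = 118 L.
Adiabatic: T₂/T₁ = (P₂/P₁)^((γ−1)/γ) ⇒ T₂ = 402×(0.198)^0.400 = 210 K; V₂ = 311 L.
ΔU = nCvΔT = 5.43×12.5×(210−402) = -13000 J.
Q = 0 for an adiabatic process, so W = −ΔU = 13000 J.

13000 J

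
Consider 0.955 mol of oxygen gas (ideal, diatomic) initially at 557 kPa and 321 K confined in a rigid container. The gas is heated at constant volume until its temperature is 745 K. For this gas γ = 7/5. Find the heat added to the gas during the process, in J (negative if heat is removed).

V₁ = nRT₁/P₁ = 0.955×8.314×321/557 = 4.58 L.
Isochoric: V stays 4.58 L; P/T = const ⇒ T₂ = 745 K, P₂ = 1290 kPa.
W = 0 (no volume change).
ΔU = nCvΔT = 0.955×20.8×(745−321) = 8420 J.
Q = ΔU = 8420 J.

8420 J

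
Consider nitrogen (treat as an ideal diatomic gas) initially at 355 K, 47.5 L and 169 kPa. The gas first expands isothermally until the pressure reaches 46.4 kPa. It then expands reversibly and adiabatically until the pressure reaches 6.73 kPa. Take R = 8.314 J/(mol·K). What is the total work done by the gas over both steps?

n = P₁V₁/(RT₁) = 169×47.5/(8.314×355) = 2.72 mol.
Step 1 — Isothermal: T stays 355 K; PV = const ⇒ V₂ = 173 L, P₂ = 46.4 kPa.
ΔU = 0 (ideal gas, T constant).
W = nRT ln(V₂/V₁) = 2.72×8.314×355×ln(3.64) = 10400 J.
Q = ΔU + W = 10400 J.
State after step 1: P = 46.4 kPa, V = 173 L, T = 355 K.
Step 2 — Adiabatic: T₂/T₁ = (P₂/P₁)^((γ−1)/γ) ⇒ T₂ = 355×(0.145)^0.286 = 204 K; V₂ = 687 L.
ΔU = nCvΔT = 2.72×20.8×(204−355) = -8510 J.
Q = 0 for an adiabatic process, so W = −ΔU = 8510 J.
Net over both steps: W = 18900 J, Q = 10400 J, ΔU = -8510 J.

18900 J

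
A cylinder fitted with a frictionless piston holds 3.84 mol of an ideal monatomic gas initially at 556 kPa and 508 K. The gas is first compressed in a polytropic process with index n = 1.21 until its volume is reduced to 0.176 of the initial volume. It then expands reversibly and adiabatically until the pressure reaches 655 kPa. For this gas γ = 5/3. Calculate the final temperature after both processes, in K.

337 K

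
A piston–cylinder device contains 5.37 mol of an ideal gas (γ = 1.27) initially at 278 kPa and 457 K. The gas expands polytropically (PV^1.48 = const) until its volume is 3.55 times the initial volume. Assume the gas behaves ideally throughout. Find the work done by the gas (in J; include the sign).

V₁ = nRT₁/P₁ = 5.37×8.314×457/278 = 73.4 L.
Polytropic n=1.48: T₂ = T₁(V₁/V₂)^(n−1) = 457×(0.282)^0.48 = 249 K; P₂ = P₁(V₁/V₂)^n = 42.6 kPa.
W = (P₁V₁−P₂V₂)/(n−1) = (278×73.4−42.6×261)/0.48 = 19400 J.

19400 J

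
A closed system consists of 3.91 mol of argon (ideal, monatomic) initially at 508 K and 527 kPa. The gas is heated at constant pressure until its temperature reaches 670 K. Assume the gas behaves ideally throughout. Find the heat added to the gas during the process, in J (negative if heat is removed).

V₁ = nRT₁/P₁ = 3.91×8.314×508/527 = 31.3 L.
Isobaric: P stays 527 kPa; V/T = const ⇒ T₂ = 670 K, V₂ = 41.3 L.
W = PΔV = 527×(41.3−31.3) kPa·L = 5270 J.
ΔU = nCvΔT = 3.91×12.5×(670−508) = 7900 J.
Q = ΔU + W = nCpΔT = 13200 J.

13200 J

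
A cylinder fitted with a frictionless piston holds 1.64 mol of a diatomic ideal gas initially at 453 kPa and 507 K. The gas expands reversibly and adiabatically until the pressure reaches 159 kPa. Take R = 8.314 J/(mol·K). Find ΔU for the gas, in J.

V₁ = nRT₁/P₁ = 1.64×8.314×507/453 = 15.3 L.
Adiabatic: T₂/T₁ = (P₂/P₁)^((γ−1)/γ) ⇒ T₂ = 507×(0.351)^0.286 = 376 K; V₂ = 32.2 L.
For an ideal gas ΔU = nCvΔT with Cv = (5/2)R = 20.8 J/(mol·K).
ΔU = 1.64×20.8×(376−507) = -4470 J.

-4470 J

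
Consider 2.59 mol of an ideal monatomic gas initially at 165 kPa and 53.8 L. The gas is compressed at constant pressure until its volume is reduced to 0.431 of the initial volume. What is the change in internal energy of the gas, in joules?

T₁ = P₁V₁/(nR) = 165×53.8/(2.59×8.314) = 412 K.
Isobaric: P stays 165 kPa; V/T = const ⇒ T₂ = 178 K, V₂ = 23.2 L.
For an ideal gas ΔU = nCvΔT with Cv = (3/2)R = 12.5 J/(mol·K).
ΔU = 2.59×12.5×(178−412) = -7580 J.

-7580 J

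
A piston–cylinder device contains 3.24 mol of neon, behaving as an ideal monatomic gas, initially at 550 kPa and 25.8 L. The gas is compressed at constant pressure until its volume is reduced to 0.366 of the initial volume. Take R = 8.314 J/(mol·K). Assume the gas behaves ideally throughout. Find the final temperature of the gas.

193 K

T₁ = P₁V₁/(nR) = 550×25.8/(3.24×8.314) = 527 K.
Isobaric: P stays 550 kPa; V/T = const ⇒ T₂ = 193 K, V₂ = 9.44 L.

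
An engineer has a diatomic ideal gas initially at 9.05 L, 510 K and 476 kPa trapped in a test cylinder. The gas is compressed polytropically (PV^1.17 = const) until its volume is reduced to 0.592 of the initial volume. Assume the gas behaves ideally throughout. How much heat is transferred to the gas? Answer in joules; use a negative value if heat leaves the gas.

-1360 J

n = P₁V₁/(RT₁) = 476×9.05/(8.314×510) = 1.02 mol.
Polytropic n=1.17: T₂ = T₁(V₁/V₂)^(n−1) = 510×(1.69)^0.17 = 558 K; P₂ = P₁(V₁/V₂)^n = 879 kPa.
W = (P₁V₁−P₂V₂)/(n−1) = (476×9.05−879×5.36)/0.17 = -2360 J.
ΔU = nCvΔT = 1.02×20.8×(558−510) = 1000 J.
Q = ΔU + W = -1360 J.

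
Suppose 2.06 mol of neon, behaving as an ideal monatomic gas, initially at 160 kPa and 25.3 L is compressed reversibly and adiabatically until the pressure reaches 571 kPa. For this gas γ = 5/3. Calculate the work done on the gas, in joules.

4030 J

T₁ = P₁V₁/(nR) = 160×25.3/(2.06×8.314) = 236 K.
Adiabatic: T₂/T₁ = (P₂/P₁)^((γ−1)/γ) ⇒ T₂ = 236×(3.57)^0.400 = 393 K; V₂ = 11.8 L.
ΔU = nCvΔT = 2.06×12.5×(393−236) = 4030 J.
Q = 0 for an adiabatic process, so W = −ΔU = -4030 J.
Work done on the gas = −W_by = 4030 J.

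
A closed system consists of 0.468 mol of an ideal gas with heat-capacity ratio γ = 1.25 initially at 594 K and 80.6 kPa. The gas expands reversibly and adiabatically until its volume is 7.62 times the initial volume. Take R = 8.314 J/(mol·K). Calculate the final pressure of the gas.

6.37 kPa

V₁ = nRT₁/P₁ = 0.468×8.314×594/80.6 = 28.7 L.
Adiabatic: TV^(γ−1) = const ⇒ T₂ = 594×(0.131)^0.250 = 358 K; PV^γ = const ⇒ P₂ = 6.37 kPa.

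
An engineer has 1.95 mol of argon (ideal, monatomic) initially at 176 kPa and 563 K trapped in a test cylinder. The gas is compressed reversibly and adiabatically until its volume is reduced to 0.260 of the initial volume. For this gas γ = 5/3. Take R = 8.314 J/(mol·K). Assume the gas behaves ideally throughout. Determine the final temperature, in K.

1380 K

V₁ = nRT₁/P₁ = 1.95×8.314×563/176 = 51.9 L.
Adiabatic: TV^(γ−1) = const ⇒ T₂ = 563×(3.85)^0.667 = 1380 K; PV^γ = const ⇒ P₂ = 1660 kPa.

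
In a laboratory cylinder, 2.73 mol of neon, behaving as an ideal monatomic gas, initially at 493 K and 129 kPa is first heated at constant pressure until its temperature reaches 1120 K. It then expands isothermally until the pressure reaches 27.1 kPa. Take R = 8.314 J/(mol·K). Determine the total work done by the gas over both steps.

53900 J

V₁ = nRT₁/P₁ = 2.73×8.314×493/129 = 86.7 L.
Step 1 — Isobaric: P stays 129 kPa; V/T = const ⇒ T₂ = 1120 K, V₂ = 197 L.
W = PΔV = 129×(197−86.7) kPa·L = 14200 J.
ΔU = nCvΔT = 2.73×12.5×(1120−493) = 21300 J.
Q = ΔU + W = nCpΔT = 35600 J.
State after step 1: P = 129 kPa, V = 197 L, T = 1120 K.
Step 2 — Isothermal: T stays 1120 K; PV = const ⇒ V₂ = 938 L, P₂ = 27.1 kPa.
ΔU = 0 (ideal gas, T constant).
W = nRT ln(V₂/V₁) = 2.73×8.314×1120×ln(4.76) = 39700 J.
Q = ΔU + W = 39700 J.
Net over both steps: W = 53900 J, Q = 75200 J, ΔU = 21300 J.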